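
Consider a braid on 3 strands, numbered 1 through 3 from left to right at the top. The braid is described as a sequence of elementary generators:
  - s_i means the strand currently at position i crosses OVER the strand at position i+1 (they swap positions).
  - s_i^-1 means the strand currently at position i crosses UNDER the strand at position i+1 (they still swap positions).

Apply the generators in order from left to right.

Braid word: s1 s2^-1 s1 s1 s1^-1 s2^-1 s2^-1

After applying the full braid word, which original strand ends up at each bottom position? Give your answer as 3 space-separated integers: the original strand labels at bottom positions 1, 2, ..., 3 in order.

Answer: 3 2 1

Derivation:
Gen 1 (s1): strand 1 crosses over strand 2. Perm now: [2 1 3]
Gen 2 (s2^-1): strand 1 crosses under strand 3. Perm now: [2 3 1]
Gen 3 (s1): strand 2 crosses over strand 3. Perm now: [3 2 1]
Gen 4 (s1): strand 3 crosses over strand 2. Perm now: [2 3 1]
Gen 5 (s1^-1): strand 2 crosses under strand 3. Perm now: [3 2 1]
Gen 6 (s2^-1): strand 2 crosses under strand 1. Perm now: [3 1 2]
Gen 7 (s2^-1): strand 1 crosses under strand 2. Perm now: [3 2 1]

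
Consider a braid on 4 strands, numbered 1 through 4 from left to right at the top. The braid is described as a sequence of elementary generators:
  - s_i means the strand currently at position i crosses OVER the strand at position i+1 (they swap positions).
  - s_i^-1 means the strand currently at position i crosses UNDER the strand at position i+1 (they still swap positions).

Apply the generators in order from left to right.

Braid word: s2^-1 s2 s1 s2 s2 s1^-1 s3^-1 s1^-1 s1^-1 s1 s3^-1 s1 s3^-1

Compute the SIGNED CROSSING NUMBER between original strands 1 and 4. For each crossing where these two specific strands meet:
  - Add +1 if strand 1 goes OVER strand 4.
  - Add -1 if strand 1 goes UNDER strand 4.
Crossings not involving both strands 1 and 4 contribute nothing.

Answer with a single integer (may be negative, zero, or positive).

Gen 1: crossing 2x3. Both 1&4? no. Sum: 0
Gen 2: crossing 3x2. Both 1&4? no. Sum: 0
Gen 3: crossing 1x2. Both 1&4? no. Sum: 0
Gen 4: crossing 1x3. Both 1&4? no. Sum: 0
Gen 5: crossing 3x1. Both 1&4? no. Sum: 0
Gen 6: crossing 2x1. Both 1&4? no. Sum: 0
Gen 7: crossing 3x4. Both 1&4? no. Sum: 0
Gen 8: crossing 1x2. Both 1&4? no. Sum: 0
Gen 9: crossing 2x1. Both 1&4? no. Sum: 0
Gen 10: crossing 1x2. Both 1&4? no. Sum: 0
Gen 11: crossing 4x3. Both 1&4? no. Sum: 0
Gen 12: crossing 2x1. Both 1&4? no. Sum: 0
Gen 13: crossing 3x4. Both 1&4? no. Sum: 0

Answer: 0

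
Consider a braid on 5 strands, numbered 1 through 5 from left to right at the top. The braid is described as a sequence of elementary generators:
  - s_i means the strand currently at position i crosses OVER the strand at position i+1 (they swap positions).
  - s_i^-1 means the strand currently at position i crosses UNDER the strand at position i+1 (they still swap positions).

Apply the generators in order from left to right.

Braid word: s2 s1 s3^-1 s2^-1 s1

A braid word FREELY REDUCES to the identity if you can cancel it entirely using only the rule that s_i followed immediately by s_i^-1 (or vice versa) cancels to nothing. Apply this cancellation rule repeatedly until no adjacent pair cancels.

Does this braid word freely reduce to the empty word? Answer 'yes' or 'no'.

Gen 1 (s2): push. Stack: [s2]
Gen 2 (s1): push. Stack: [s2 s1]
Gen 3 (s3^-1): push. Stack: [s2 s1 s3^-1]
Gen 4 (s2^-1): push. Stack: [s2 s1 s3^-1 s2^-1]
Gen 5 (s1): push. Stack: [s2 s1 s3^-1 s2^-1 s1]
Reduced word: s2 s1 s3^-1 s2^-1 s1

Answer: no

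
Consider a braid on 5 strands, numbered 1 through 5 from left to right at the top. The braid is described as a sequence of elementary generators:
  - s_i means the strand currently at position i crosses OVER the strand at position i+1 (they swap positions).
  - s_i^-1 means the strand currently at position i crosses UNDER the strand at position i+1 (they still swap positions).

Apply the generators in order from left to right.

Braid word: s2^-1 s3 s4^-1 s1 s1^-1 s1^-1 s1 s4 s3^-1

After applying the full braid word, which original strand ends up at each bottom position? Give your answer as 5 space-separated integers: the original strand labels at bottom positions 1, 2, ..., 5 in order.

Gen 1 (s2^-1): strand 2 crosses under strand 3. Perm now: [1 3 2 4 5]
Gen 2 (s3): strand 2 crosses over strand 4. Perm now: [1 3 4 2 5]
Gen 3 (s4^-1): strand 2 crosses under strand 5. Perm now: [1 3 4 5 2]
Gen 4 (s1): strand 1 crosses over strand 3. Perm now: [3 1 4 5 2]
Gen 5 (s1^-1): strand 3 crosses under strand 1. Perm now: [1 3 4 5 2]
Gen 6 (s1^-1): strand 1 crosses under strand 3. Perm now: [3 1 4 5 2]
Gen 7 (s1): strand 3 crosses over strand 1. Perm now: [1 3 4 5 2]
Gen 8 (s4): strand 5 crosses over strand 2. Perm now: [1 3 4 2 5]
Gen 9 (s3^-1): strand 4 crosses under strand 2. Perm now: [1 3 2 4 5]

Answer: 1 3 2 4 5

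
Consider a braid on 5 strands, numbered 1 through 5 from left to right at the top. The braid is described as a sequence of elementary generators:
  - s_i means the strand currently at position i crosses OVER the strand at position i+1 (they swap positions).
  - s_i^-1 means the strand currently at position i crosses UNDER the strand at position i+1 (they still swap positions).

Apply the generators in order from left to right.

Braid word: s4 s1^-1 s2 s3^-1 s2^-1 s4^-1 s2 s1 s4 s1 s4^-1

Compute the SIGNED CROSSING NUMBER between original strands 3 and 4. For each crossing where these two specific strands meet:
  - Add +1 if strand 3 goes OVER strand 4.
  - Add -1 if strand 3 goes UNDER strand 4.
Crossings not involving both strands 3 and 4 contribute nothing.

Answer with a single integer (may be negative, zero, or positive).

Gen 1: crossing 4x5. Both 3&4? no. Sum: 0
Gen 2: crossing 1x2. Both 3&4? no. Sum: 0
Gen 3: crossing 1x3. Both 3&4? no. Sum: 0
Gen 4: crossing 1x5. Both 3&4? no. Sum: 0
Gen 5: crossing 3x5. Both 3&4? no. Sum: 0
Gen 6: crossing 1x4. Both 3&4? no. Sum: 0
Gen 7: crossing 5x3. Both 3&4? no. Sum: 0
Gen 8: crossing 2x3. Both 3&4? no. Sum: 0
Gen 9: crossing 4x1. Both 3&4? no. Sum: 0
Gen 10: crossing 3x2. Both 3&4? no. Sum: 0
Gen 11: crossing 1x4. Both 3&4? no. Sum: 0

Answer: 0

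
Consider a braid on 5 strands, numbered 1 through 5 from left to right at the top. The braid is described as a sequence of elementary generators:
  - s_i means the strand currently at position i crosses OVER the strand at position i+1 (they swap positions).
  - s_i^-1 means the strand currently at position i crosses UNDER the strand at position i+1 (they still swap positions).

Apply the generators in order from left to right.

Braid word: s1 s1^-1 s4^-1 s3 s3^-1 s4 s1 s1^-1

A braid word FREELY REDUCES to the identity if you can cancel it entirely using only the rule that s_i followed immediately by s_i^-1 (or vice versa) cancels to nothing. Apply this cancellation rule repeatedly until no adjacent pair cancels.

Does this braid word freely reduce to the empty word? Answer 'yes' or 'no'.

Gen 1 (s1): push. Stack: [s1]
Gen 2 (s1^-1): cancels prior s1. Stack: []
Gen 3 (s4^-1): push. Stack: [s4^-1]
Gen 4 (s3): push. Stack: [s4^-1 s3]
Gen 5 (s3^-1): cancels prior s3. Stack: [s4^-1]
Gen 6 (s4): cancels prior s4^-1. Stack: []
Gen 7 (s1): push. Stack: [s1]
Gen 8 (s1^-1): cancels prior s1. Stack: []
Reduced word: (empty)

Answer: yes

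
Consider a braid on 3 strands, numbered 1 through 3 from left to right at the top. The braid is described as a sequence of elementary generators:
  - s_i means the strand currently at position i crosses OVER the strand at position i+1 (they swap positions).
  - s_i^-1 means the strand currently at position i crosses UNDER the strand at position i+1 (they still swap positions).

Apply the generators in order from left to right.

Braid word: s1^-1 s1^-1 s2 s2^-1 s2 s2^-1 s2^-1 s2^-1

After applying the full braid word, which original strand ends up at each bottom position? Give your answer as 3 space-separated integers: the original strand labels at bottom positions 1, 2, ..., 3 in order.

Gen 1 (s1^-1): strand 1 crosses under strand 2. Perm now: [2 1 3]
Gen 2 (s1^-1): strand 2 crosses under strand 1. Perm now: [1 2 3]
Gen 3 (s2): strand 2 crosses over strand 3. Perm now: [1 3 2]
Gen 4 (s2^-1): strand 3 crosses under strand 2. Perm now: [1 2 3]
Gen 5 (s2): strand 2 crosses over strand 3. Perm now: [1 3 2]
Gen 6 (s2^-1): strand 3 crosses under strand 2. Perm now: [1 2 3]
Gen 7 (s2^-1): strand 2 crosses under strand 3. Perm now: [1 3 2]
Gen 8 (s2^-1): strand 3 crosses under strand 2. Perm now: [1 2 3]

Answer: 1 2 3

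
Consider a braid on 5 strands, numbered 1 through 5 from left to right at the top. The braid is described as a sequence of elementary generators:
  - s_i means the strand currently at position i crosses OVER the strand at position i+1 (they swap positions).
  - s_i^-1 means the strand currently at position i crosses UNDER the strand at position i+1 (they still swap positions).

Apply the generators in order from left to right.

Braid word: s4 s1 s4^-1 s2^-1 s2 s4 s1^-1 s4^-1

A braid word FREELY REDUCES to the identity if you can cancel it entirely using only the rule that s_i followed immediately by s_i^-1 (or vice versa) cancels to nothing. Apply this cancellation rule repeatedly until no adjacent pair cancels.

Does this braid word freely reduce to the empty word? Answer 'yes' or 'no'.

Gen 1 (s4): push. Stack: [s4]
Gen 2 (s1): push. Stack: [s4 s1]
Gen 3 (s4^-1): push. Stack: [s4 s1 s4^-1]
Gen 4 (s2^-1): push. Stack: [s4 s1 s4^-1 s2^-1]
Gen 5 (s2): cancels prior s2^-1. Stack: [s4 s1 s4^-1]
Gen 6 (s4): cancels prior s4^-1. Stack: [s4 s1]
Gen 7 (s1^-1): cancels prior s1. Stack: [s4]
Gen 8 (s4^-1): cancels prior s4. Stack: []
Reduced word: (empty)

Answer: yes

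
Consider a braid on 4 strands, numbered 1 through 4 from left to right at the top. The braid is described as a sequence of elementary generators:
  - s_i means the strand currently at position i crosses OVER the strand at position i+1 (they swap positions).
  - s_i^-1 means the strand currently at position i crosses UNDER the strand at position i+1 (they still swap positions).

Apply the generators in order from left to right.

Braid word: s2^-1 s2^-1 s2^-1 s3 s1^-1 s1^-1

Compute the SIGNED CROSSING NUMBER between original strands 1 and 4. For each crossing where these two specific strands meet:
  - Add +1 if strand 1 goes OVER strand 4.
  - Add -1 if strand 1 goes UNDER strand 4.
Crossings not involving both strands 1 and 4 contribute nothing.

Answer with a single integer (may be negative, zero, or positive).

Gen 1: crossing 2x3. Both 1&4? no. Sum: 0
Gen 2: crossing 3x2. Both 1&4? no. Sum: 0
Gen 3: crossing 2x3. Both 1&4? no. Sum: 0
Gen 4: crossing 2x4. Both 1&4? no. Sum: 0
Gen 5: crossing 1x3. Both 1&4? no. Sum: 0
Gen 6: crossing 3x1. Both 1&4? no. Sum: 0

Answer: 0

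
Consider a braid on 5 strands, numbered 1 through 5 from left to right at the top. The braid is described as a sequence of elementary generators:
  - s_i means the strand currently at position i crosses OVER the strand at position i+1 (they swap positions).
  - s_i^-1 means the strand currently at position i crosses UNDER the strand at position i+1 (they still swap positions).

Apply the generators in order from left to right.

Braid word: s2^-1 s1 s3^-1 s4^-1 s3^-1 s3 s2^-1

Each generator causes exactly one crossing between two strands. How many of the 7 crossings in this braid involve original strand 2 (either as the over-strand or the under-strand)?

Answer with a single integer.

Answer: 3

Derivation:
Gen 1: crossing 2x3. Involves strand 2? yes. Count so far: 1
Gen 2: crossing 1x3. Involves strand 2? no. Count so far: 1
Gen 3: crossing 2x4. Involves strand 2? yes. Count so far: 2
Gen 4: crossing 2x5. Involves strand 2? yes. Count so far: 3
Gen 5: crossing 4x5. Involves strand 2? no. Count so far: 3
Gen 6: crossing 5x4. Involves strand 2? no. Count so far: 3
Gen 7: crossing 1x4. Involves strand 2? no. Count so far: 3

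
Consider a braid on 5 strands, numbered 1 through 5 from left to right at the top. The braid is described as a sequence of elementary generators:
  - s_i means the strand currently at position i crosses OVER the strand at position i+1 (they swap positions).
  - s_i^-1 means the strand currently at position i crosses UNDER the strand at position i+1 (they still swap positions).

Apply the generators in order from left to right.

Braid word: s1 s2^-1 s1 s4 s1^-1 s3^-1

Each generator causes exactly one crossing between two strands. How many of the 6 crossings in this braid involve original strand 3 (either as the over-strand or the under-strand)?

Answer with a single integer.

Gen 1: crossing 1x2. Involves strand 3? no. Count so far: 0
Gen 2: crossing 1x3. Involves strand 3? yes. Count so far: 1
Gen 3: crossing 2x3. Involves strand 3? yes. Count so far: 2
Gen 4: crossing 4x5. Involves strand 3? no. Count so far: 2
Gen 5: crossing 3x2. Involves strand 3? yes. Count so far: 3
Gen 6: crossing 1x5. Involves strand 3? no. Count so far: 3

Answer: 3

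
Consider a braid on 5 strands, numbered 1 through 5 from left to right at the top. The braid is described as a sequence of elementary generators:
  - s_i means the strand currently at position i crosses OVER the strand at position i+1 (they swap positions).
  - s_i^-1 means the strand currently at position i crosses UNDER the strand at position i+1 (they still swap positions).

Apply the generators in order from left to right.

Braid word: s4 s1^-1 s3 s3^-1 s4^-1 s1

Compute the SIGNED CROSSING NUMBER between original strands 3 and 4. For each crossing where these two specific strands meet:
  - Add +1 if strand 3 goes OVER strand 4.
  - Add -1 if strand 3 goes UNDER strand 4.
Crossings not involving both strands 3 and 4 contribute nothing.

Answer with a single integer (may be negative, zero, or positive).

Answer: 0

Derivation:
Gen 1: crossing 4x5. Both 3&4? no. Sum: 0
Gen 2: crossing 1x2. Both 3&4? no. Sum: 0
Gen 3: crossing 3x5. Both 3&4? no. Sum: 0
Gen 4: crossing 5x3. Both 3&4? no. Sum: 0
Gen 5: crossing 5x4. Both 3&4? no. Sum: 0
Gen 6: crossing 2x1. Both 3&4? no. Sum: 0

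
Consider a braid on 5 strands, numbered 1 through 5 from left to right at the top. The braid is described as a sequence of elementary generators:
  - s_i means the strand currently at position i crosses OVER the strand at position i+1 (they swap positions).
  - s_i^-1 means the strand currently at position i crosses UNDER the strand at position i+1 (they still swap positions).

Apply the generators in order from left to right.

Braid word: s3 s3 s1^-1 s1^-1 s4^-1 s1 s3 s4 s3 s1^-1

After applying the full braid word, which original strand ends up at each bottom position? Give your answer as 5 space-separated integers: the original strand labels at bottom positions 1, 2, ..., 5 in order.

Gen 1 (s3): strand 3 crosses over strand 4. Perm now: [1 2 4 3 5]
Gen 2 (s3): strand 4 crosses over strand 3. Perm now: [1 2 3 4 5]
Gen 3 (s1^-1): strand 1 crosses under strand 2. Perm now: [2 1 3 4 5]
Gen 4 (s1^-1): strand 2 crosses under strand 1. Perm now: [1 2 3 4 5]
Gen 5 (s4^-1): strand 4 crosses under strand 5. Perm now: [1 2 3 5 4]
Gen 6 (s1): strand 1 crosses over strand 2. Perm now: [2 1 3 5 4]
Gen 7 (s3): strand 3 crosses over strand 5. Perm now: [2 1 5 3 4]
Gen 8 (s4): strand 3 crosses over strand 4. Perm now: [2 1 5 4 3]
Gen 9 (s3): strand 5 crosses over strand 4. Perm now: [2 1 4 5 3]
Gen 10 (s1^-1): strand 2 crosses under strand 1. Perm now: [1 2 4 5 3]

Answer: 1 2 4 5 3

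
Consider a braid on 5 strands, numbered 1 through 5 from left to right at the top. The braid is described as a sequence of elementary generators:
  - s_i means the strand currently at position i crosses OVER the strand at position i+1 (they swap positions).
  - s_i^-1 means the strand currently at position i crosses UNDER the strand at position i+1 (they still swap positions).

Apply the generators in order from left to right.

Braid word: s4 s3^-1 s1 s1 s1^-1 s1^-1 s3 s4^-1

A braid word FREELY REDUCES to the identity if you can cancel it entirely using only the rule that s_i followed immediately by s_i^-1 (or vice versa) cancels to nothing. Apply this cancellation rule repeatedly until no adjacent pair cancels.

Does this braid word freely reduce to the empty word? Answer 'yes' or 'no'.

Gen 1 (s4): push. Stack: [s4]
Gen 2 (s3^-1): push. Stack: [s4 s3^-1]
Gen 3 (s1): push. Stack: [s4 s3^-1 s1]
Gen 4 (s1): push. Stack: [s4 s3^-1 s1 s1]
Gen 5 (s1^-1): cancels prior s1. Stack: [s4 s3^-1 s1]
Gen 6 (s1^-1): cancels prior s1. Stack: [s4 s3^-1]
Gen 7 (s3): cancels prior s3^-1. Stack: [s4]
Gen 8 (s4^-1): cancels prior s4. Stack: []
Reduced word: (empty)

Answer: yes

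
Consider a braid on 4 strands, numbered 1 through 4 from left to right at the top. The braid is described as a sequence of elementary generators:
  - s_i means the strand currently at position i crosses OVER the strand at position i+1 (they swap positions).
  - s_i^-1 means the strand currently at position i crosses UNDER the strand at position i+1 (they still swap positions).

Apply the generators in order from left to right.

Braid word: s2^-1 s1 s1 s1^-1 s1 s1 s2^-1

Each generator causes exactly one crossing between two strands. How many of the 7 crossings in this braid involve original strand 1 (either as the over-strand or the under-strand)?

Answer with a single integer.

Answer: 6

Derivation:
Gen 1: crossing 2x3. Involves strand 1? no. Count so far: 0
Gen 2: crossing 1x3. Involves strand 1? yes. Count so far: 1
Gen 3: crossing 3x1. Involves strand 1? yes. Count so far: 2
Gen 4: crossing 1x3. Involves strand 1? yes. Count so far: 3
Gen 5: crossing 3x1. Involves strand 1? yes. Count so far: 4
Gen 6: crossing 1x3. Involves strand 1? yes. Count so far: 5
Gen 7: crossing 1x2. Involves strand 1? yes. Count so far: 6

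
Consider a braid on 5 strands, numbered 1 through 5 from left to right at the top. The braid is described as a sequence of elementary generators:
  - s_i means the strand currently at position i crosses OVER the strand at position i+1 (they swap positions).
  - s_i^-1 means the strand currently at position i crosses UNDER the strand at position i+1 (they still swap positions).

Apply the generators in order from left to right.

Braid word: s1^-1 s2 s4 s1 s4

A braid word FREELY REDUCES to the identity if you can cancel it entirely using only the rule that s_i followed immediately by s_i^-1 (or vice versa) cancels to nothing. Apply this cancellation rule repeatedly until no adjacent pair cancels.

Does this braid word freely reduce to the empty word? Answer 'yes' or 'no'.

Answer: no

Derivation:
Gen 1 (s1^-1): push. Stack: [s1^-1]
Gen 2 (s2): push. Stack: [s1^-1 s2]
Gen 3 (s4): push. Stack: [s1^-1 s2 s4]
Gen 4 (s1): push. Stack: [s1^-1 s2 s4 s1]
Gen 5 (s4): push. Stack: [s1^-1 s2 s4 s1 s4]
Reduced word: s1^-1 s2 s4 s1 s4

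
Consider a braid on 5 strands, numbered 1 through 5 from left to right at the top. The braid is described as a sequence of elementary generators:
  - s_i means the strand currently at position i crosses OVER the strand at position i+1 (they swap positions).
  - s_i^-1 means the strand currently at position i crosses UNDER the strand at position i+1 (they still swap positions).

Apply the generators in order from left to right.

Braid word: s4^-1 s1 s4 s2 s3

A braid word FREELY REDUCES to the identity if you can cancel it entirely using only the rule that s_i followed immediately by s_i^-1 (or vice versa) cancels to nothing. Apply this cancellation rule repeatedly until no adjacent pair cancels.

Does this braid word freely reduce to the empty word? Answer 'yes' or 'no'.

Answer: no

Derivation:
Gen 1 (s4^-1): push. Stack: [s4^-1]
Gen 2 (s1): push. Stack: [s4^-1 s1]
Gen 3 (s4): push. Stack: [s4^-1 s1 s4]
Gen 4 (s2): push. Stack: [s4^-1 s1 s4 s2]
Gen 5 (s3): push. Stack: [s4^-1 s1 s4 s2 s3]
Reduced word: s4^-1 s1 s4 s2 s3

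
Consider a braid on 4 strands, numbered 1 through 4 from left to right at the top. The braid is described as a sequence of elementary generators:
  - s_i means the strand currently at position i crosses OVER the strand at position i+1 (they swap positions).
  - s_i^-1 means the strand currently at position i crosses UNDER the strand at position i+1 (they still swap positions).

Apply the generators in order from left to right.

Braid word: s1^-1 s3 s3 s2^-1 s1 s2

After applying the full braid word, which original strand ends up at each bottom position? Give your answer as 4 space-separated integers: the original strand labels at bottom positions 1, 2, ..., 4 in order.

Gen 1 (s1^-1): strand 1 crosses under strand 2. Perm now: [2 1 3 4]
Gen 2 (s3): strand 3 crosses over strand 4. Perm now: [2 1 4 3]
Gen 3 (s3): strand 4 crosses over strand 3. Perm now: [2 1 3 4]
Gen 4 (s2^-1): strand 1 crosses under strand 3. Perm now: [2 3 1 4]
Gen 5 (s1): strand 2 crosses over strand 3. Perm now: [3 2 1 4]
Gen 6 (s2): strand 2 crosses over strand 1. Perm now: [3 1 2 4]

Answer: 3 1 2 4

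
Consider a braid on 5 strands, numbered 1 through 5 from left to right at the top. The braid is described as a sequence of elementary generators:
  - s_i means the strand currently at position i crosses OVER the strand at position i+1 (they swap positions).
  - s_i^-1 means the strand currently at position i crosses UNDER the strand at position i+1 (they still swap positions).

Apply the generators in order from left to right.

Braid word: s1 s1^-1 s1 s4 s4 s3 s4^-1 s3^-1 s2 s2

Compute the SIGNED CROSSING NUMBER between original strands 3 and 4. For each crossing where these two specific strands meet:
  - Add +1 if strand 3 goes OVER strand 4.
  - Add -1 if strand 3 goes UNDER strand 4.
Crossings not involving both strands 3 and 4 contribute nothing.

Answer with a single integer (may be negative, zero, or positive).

Gen 1: crossing 1x2. Both 3&4? no. Sum: 0
Gen 2: crossing 2x1. Both 3&4? no. Sum: 0
Gen 3: crossing 1x2. Both 3&4? no. Sum: 0
Gen 4: crossing 4x5. Both 3&4? no. Sum: 0
Gen 5: crossing 5x4. Both 3&4? no. Sum: 0
Gen 6: 3 over 4. Both 3&4? yes. Contrib: +1. Sum: 1
Gen 7: crossing 3x5. Both 3&4? no. Sum: 1
Gen 8: crossing 4x5. Both 3&4? no. Sum: 1
Gen 9: crossing 1x5. Both 3&4? no. Sum: 1
Gen 10: crossing 5x1. Both 3&4? no. Sum: 1

Answer: 1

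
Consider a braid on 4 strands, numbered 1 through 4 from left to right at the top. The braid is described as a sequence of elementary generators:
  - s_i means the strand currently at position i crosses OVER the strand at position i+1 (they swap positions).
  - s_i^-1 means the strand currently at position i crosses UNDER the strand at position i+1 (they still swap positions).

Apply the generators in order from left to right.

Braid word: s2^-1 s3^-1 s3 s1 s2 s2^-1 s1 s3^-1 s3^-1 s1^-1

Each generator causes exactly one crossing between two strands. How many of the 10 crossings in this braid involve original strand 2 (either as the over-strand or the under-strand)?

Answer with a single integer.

Answer: 7

Derivation:
Gen 1: crossing 2x3. Involves strand 2? yes. Count so far: 1
Gen 2: crossing 2x4. Involves strand 2? yes. Count so far: 2
Gen 3: crossing 4x2. Involves strand 2? yes. Count so far: 3
Gen 4: crossing 1x3. Involves strand 2? no. Count so far: 3
Gen 5: crossing 1x2. Involves strand 2? yes. Count so far: 4
Gen 6: crossing 2x1. Involves strand 2? yes. Count so far: 5
Gen 7: crossing 3x1. Involves strand 2? no. Count so far: 5
Gen 8: crossing 2x4. Involves strand 2? yes. Count so far: 6
Gen 9: crossing 4x2. Involves strand 2? yes. Count so far: 7
Gen 10: crossing 1x3. Involves strand 2? no. Count so far: 7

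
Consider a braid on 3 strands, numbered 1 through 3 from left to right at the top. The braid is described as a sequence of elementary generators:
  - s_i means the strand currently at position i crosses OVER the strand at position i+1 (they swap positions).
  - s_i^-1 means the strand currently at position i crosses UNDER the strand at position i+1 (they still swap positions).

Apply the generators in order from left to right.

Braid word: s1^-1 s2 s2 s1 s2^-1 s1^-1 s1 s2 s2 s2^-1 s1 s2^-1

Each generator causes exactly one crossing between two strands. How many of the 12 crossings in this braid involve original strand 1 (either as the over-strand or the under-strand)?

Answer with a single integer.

Answer: 8

Derivation:
Gen 1: crossing 1x2. Involves strand 1? yes. Count so far: 1
Gen 2: crossing 1x3. Involves strand 1? yes. Count so far: 2
Gen 3: crossing 3x1. Involves strand 1? yes. Count so far: 3
Gen 4: crossing 2x1. Involves strand 1? yes. Count so far: 4
Gen 5: crossing 2x3. Involves strand 1? no. Count so far: 4
Gen 6: crossing 1x3. Involves strand 1? yes. Count so far: 5
Gen 7: crossing 3x1. Involves strand 1? yes. Count so far: 6
Gen 8: crossing 3x2. Involves strand 1? no. Count so far: 6
Gen 9: crossing 2x3. Involves strand 1? no. Count so far: 6
Gen 10: crossing 3x2. Involves strand 1? no. Count so far: 6
Gen 11: crossing 1x2. Involves strand 1? yes. Count so far: 7
Gen 12: crossing 1x3. Involves strand 1? yes. Count so far: 8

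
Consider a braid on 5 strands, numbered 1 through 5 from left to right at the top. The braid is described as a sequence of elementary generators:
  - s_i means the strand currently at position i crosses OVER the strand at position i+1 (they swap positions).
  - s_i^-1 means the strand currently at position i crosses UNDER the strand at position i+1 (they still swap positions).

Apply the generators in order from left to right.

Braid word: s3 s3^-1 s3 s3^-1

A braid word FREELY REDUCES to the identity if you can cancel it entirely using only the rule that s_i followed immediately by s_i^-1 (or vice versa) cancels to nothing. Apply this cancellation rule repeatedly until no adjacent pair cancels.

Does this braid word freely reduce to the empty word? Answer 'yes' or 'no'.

Answer: yes

Derivation:
Gen 1 (s3): push. Stack: [s3]
Gen 2 (s3^-1): cancels prior s3. Stack: []
Gen 3 (s3): push. Stack: [s3]
Gen 4 (s3^-1): cancels prior s3. Stack: []
Reduced word: (empty)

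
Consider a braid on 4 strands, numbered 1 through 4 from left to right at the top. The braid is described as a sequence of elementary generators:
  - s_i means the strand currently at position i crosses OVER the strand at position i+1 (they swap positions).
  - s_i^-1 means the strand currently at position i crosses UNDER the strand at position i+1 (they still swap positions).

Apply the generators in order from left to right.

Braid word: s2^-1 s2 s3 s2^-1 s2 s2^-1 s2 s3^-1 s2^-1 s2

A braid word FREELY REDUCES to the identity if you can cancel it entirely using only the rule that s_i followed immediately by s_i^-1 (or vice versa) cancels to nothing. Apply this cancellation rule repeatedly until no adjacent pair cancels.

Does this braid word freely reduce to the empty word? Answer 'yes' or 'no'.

Answer: yes

Derivation:
Gen 1 (s2^-1): push. Stack: [s2^-1]
Gen 2 (s2): cancels prior s2^-1. Stack: []
Gen 3 (s3): push. Stack: [s3]
Gen 4 (s2^-1): push. Stack: [s3 s2^-1]
Gen 5 (s2): cancels prior s2^-1. Stack: [s3]
Gen 6 (s2^-1): push. Stack: [s3 s2^-1]
Gen 7 (s2): cancels prior s2^-1. Stack: [s3]
Gen 8 (s3^-1): cancels prior s3. Stack: []
Gen 9 (s2^-1): push. Stack: [s2^-1]
Gen 10 (s2): cancels prior s2^-1. Stack: []
Reduced word: (empty)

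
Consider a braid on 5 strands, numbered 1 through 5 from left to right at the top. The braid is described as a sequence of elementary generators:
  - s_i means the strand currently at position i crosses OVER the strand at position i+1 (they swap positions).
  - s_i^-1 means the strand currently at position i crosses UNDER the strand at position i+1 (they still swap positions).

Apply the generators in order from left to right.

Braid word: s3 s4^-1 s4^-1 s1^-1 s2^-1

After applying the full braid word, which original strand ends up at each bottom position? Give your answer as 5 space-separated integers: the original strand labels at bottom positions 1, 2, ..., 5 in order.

Gen 1 (s3): strand 3 crosses over strand 4. Perm now: [1 2 4 3 5]
Gen 2 (s4^-1): strand 3 crosses under strand 5. Perm now: [1 2 4 5 3]
Gen 3 (s4^-1): strand 5 crosses under strand 3. Perm now: [1 2 4 3 5]
Gen 4 (s1^-1): strand 1 crosses under strand 2. Perm now: [2 1 4 3 5]
Gen 5 (s2^-1): strand 1 crosses under strand 4. Perm now: [2 4 1 3 5]

Answer: 2 4 1 3 5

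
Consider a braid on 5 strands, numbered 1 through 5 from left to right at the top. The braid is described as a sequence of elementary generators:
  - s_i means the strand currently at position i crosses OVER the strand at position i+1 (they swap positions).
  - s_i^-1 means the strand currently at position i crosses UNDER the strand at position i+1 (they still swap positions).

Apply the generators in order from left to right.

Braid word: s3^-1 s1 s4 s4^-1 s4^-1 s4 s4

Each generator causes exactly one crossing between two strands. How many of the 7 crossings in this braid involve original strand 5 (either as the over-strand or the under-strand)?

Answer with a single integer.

Gen 1: crossing 3x4. Involves strand 5? no. Count so far: 0
Gen 2: crossing 1x2. Involves strand 5? no. Count so far: 0
Gen 3: crossing 3x5. Involves strand 5? yes. Count so far: 1
Gen 4: crossing 5x3. Involves strand 5? yes. Count so far: 2
Gen 5: crossing 3x5. Involves strand 5? yes. Count so far: 3
Gen 6: crossing 5x3. Involves strand 5? yes. Count so far: 4
Gen 7: crossing 3x5. Involves strand 5? yes. Count so far: 5

Answer: 5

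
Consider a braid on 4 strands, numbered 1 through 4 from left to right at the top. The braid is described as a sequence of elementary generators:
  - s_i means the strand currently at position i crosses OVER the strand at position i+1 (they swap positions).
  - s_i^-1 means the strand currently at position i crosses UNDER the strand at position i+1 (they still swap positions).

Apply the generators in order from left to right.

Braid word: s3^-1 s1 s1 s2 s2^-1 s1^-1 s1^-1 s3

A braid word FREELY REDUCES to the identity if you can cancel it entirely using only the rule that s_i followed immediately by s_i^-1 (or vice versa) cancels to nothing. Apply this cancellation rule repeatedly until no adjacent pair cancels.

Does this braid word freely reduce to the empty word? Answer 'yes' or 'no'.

Answer: yes

Derivation:
Gen 1 (s3^-1): push. Stack: [s3^-1]
Gen 2 (s1): push. Stack: [s3^-1 s1]
Gen 3 (s1): push. Stack: [s3^-1 s1 s1]
Gen 4 (s2): push. Stack: [s3^-1 s1 s1 s2]
Gen 5 (s2^-1): cancels prior s2. Stack: [s3^-1 s1 s1]
Gen 6 (s1^-1): cancels prior s1. Stack: [s3^-1 s1]
Gen 7 (s1^-1): cancels prior s1. Stack: [s3^-1]
Gen 8 (s3): cancels prior s3^-1. Stack: []
Reduced word: (empty)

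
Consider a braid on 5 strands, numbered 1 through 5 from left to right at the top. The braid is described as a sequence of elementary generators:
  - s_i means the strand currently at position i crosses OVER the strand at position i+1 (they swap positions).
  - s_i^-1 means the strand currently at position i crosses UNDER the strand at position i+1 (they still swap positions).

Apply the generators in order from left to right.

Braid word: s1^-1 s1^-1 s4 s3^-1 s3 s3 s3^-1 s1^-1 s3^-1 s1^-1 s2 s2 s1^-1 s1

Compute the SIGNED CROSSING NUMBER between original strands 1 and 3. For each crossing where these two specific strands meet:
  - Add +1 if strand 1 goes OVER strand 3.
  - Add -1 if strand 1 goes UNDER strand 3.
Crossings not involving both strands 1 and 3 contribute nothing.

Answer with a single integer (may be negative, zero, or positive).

Answer: 0

Derivation:
Gen 1: crossing 1x2. Both 1&3? no. Sum: 0
Gen 2: crossing 2x1. Both 1&3? no. Sum: 0
Gen 3: crossing 4x5. Both 1&3? no. Sum: 0
Gen 4: crossing 3x5. Both 1&3? no. Sum: 0
Gen 5: crossing 5x3. Both 1&3? no. Sum: 0
Gen 6: crossing 3x5. Both 1&3? no. Sum: 0
Gen 7: crossing 5x3. Both 1&3? no. Sum: 0
Gen 8: crossing 1x2. Both 1&3? no. Sum: 0
Gen 9: crossing 3x5. Both 1&3? no. Sum: 0
Gen 10: crossing 2x1. Both 1&3? no. Sum: 0
Gen 11: crossing 2x5. Both 1&3? no. Sum: 0
Gen 12: crossing 5x2. Both 1&3? no. Sum: 0
Gen 13: crossing 1x2. Both 1&3? no. Sum: 0
Gen 14: crossing 2x1. Both 1&3? no. Sum: 0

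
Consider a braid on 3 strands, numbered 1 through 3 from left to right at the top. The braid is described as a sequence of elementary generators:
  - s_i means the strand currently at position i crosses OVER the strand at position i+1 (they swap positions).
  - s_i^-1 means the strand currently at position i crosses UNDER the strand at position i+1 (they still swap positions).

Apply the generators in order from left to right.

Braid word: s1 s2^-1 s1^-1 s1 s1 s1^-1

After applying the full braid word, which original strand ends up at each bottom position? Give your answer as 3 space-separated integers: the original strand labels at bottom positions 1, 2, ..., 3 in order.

Gen 1 (s1): strand 1 crosses over strand 2. Perm now: [2 1 3]
Gen 2 (s2^-1): strand 1 crosses under strand 3. Perm now: [2 3 1]
Gen 3 (s1^-1): strand 2 crosses under strand 3. Perm now: [3 2 1]
Gen 4 (s1): strand 3 crosses over strand 2. Perm now: [2 3 1]
Gen 5 (s1): strand 2 crosses over strand 3. Perm now: [3 2 1]
Gen 6 (s1^-1): strand 3 crosses under strand 2. Perm now: [2 3 1]

Answer: 2 3 1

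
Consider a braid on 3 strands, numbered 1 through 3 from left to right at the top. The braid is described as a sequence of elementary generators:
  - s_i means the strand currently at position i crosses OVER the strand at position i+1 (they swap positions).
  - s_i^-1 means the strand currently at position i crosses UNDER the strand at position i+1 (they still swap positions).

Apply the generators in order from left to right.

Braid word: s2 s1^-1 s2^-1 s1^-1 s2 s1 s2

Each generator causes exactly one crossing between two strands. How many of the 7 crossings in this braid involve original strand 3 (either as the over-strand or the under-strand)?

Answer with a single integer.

Gen 1: crossing 2x3. Involves strand 3? yes. Count so far: 1
Gen 2: crossing 1x3. Involves strand 3? yes. Count so far: 2
Gen 3: crossing 1x2. Involves strand 3? no. Count so far: 2
Gen 4: crossing 3x2. Involves strand 3? yes. Count so far: 3
Gen 5: crossing 3x1. Involves strand 3? yes. Count so far: 4
Gen 6: crossing 2x1. Involves strand 3? no. Count so far: 4
Gen 7: crossing 2x3. Involves strand 3? yes. Count so far: 5

Answer: 5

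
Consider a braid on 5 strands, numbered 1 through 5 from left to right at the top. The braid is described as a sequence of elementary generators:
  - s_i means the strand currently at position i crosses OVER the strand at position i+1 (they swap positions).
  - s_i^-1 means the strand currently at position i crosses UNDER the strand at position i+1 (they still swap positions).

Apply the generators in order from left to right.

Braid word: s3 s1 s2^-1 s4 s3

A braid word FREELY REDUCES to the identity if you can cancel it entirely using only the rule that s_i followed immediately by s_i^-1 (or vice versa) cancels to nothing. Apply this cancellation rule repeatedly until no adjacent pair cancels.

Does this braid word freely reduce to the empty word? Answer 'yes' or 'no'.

Answer: no

Derivation:
Gen 1 (s3): push. Stack: [s3]
Gen 2 (s1): push. Stack: [s3 s1]
Gen 3 (s2^-1): push. Stack: [s3 s1 s2^-1]
Gen 4 (s4): push. Stack: [s3 s1 s2^-1 s4]
Gen 5 (s3): push. Stack: [s3 s1 s2^-1 s4 s3]
Reduced word: s3 s1 s2^-1 s4 s3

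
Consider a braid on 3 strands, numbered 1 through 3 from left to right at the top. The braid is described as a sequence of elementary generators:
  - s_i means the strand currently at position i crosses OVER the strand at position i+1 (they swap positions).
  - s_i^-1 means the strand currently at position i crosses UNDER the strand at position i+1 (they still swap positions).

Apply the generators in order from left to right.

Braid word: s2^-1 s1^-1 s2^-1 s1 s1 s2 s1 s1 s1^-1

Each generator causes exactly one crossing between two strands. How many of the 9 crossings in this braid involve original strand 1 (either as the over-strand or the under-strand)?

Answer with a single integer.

Answer: 6

Derivation:
Gen 1: crossing 2x3. Involves strand 1? no. Count so far: 0
Gen 2: crossing 1x3. Involves strand 1? yes. Count so far: 1
Gen 3: crossing 1x2. Involves strand 1? yes. Count so far: 2
Gen 4: crossing 3x2. Involves strand 1? no. Count so far: 2
Gen 5: crossing 2x3. Involves strand 1? no. Count so far: 2
Gen 6: crossing 2x1. Involves strand 1? yes. Count so far: 3
Gen 7: crossing 3x1. Involves strand 1? yes. Count so far: 4
Gen 8: crossing 1x3. Involves strand 1? yes. Count so far: 5
Gen 9: crossing 3x1. Involves strand 1? yes. Count so far: 6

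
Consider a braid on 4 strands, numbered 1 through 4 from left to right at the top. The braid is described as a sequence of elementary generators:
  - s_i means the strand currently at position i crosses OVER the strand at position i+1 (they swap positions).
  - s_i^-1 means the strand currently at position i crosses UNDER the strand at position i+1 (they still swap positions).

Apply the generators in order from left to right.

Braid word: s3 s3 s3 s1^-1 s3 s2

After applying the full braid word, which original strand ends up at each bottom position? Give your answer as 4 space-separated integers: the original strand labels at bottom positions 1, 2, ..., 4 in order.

Answer: 2 3 1 4

Derivation:
Gen 1 (s3): strand 3 crosses over strand 4. Perm now: [1 2 4 3]
Gen 2 (s3): strand 4 crosses over strand 3. Perm now: [1 2 3 4]
Gen 3 (s3): strand 3 crosses over strand 4. Perm now: [1 2 4 3]
Gen 4 (s1^-1): strand 1 crosses under strand 2. Perm now: [2 1 4 3]
Gen 5 (s3): strand 4 crosses over strand 3. Perm now: [2 1 3 4]
Gen 6 (s2): strand 1 crosses over strand 3. Perm now: [2 3 1 4]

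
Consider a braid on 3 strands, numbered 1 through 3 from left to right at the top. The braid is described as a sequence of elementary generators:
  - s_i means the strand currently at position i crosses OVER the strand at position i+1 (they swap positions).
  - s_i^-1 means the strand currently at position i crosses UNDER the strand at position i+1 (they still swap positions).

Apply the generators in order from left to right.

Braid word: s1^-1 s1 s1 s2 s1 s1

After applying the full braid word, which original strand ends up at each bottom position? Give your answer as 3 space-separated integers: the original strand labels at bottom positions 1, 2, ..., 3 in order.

Answer: 2 3 1

Derivation:
Gen 1 (s1^-1): strand 1 crosses under strand 2. Perm now: [2 1 3]
Gen 2 (s1): strand 2 crosses over strand 1. Perm now: [1 2 3]
Gen 3 (s1): strand 1 crosses over strand 2. Perm now: [2 1 3]
Gen 4 (s2): strand 1 crosses over strand 3. Perm now: [2 3 1]
Gen 5 (s1): strand 2 crosses over strand 3. Perm now: [3 2 1]
Gen 6 (s1): strand 3 crosses over strand 2. Perm now: [2 3 1]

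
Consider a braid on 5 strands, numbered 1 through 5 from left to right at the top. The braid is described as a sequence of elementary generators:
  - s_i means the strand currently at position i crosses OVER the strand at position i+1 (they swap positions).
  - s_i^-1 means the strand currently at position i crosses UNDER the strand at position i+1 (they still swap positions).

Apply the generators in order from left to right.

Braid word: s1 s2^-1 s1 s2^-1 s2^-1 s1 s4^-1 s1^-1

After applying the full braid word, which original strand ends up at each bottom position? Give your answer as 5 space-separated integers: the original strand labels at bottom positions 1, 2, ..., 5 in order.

Answer: 3 2 1 5 4

Derivation:
Gen 1 (s1): strand 1 crosses over strand 2. Perm now: [2 1 3 4 5]
Gen 2 (s2^-1): strand 1 crosses under strand 3. Perm now: [2 3 1 4 5]
Gen 3 (s1): strand 2 crosses over strand 3. Perm now: [3 2 1 4 5]
Gen 4 (s2^-1): strand 2 crosses under strand 1. Perm now: [3 1 2 4 5]
Gen 5 (s2^-1): strand 1 crosses under strand 2. Perm now: [3 2 1 4 5]
Gen 6 (s1): strand 3 crosses over strand 2. Perm now: [2 3 1 4 5]
Gen 7 (s4^-1): strand 4 crosses under strand 5. Perm now: [2 3 1 5 4]
Gen 8 (s1^-1): strand 2 crosses under strand 3. Perm now: [3 2 1 5 4]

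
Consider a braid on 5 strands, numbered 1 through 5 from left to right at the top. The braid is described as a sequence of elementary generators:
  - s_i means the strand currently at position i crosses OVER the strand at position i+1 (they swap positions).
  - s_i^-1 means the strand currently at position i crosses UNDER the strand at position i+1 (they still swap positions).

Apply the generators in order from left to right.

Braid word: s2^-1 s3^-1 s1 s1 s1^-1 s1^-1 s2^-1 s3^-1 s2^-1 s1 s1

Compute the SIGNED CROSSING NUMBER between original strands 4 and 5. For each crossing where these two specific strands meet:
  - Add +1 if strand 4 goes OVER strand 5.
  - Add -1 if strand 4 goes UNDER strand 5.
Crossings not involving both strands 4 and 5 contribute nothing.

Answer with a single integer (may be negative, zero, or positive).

Gen 1: crossing 2x3. Both 4&5? no. Sum: 0
Gen 2: crossing 2x4. Both 4&5? no. Sum: 0
Gen 3: crossing 1x3. Both 4&5? no. Sum: 0
Gen 4: crossing 3x1. Both 4&5? no. Sum: 0
Gen 5: crossing 1x3. Both 4&5? no. Sum: 0
Gen 6: crossing 3x1. Both 4&5? no. Sum: 0
Gen 7: crossing 3x4. Both 4&5? no. Sum: 0
Gen 8: crossing 3x2. Both 4&5? no. Sum: 0
Gen 9: crossing 4x2. Both 4&5? no. Sum: 0
Gen 10: crossing 1x2. Both 4&5? no. Sum: 0
Gen 11: crossing 2x1. Both 4&5? no. Sum: 0

Answer: 0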